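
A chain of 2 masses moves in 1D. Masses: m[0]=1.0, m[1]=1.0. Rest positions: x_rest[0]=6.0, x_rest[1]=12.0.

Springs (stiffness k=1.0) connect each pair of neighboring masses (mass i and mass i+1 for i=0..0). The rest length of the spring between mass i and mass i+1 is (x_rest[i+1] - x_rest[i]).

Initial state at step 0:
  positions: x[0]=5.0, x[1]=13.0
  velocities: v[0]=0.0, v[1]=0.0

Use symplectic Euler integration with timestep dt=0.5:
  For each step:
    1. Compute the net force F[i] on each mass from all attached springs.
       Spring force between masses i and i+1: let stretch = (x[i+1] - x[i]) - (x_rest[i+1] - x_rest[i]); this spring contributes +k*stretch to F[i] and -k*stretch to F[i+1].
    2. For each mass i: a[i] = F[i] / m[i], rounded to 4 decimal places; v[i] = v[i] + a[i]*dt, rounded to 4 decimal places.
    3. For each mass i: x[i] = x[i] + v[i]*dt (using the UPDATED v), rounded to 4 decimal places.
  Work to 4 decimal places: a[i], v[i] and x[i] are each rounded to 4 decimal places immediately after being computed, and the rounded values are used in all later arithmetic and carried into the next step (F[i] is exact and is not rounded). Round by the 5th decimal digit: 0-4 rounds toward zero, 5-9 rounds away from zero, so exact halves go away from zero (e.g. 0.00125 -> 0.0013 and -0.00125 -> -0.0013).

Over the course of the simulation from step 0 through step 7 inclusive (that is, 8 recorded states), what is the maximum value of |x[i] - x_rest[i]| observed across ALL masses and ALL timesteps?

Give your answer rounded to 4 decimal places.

Answer: 1.0625

Derivation:
Step 0: x=[5.0000 13.0000] v=[0.0000 0.0000]
Step 1: x=[5.5000 12.5000] v=[1.0000 -1.0000]
Step 2: x=[6.2500 11.7500] v=[1.5000 -1.5000]
Step 3: x=[6.8750 11.1250] v=[1.2500 -1.2500]
Step 4: x=[7.0625 10.9375] v=[0.3750 -0.3750]
Step 5: x=[6.7188 11.2813] v=[-0.6875 0.6875]
Step 6: x=[6.0157 11.9845] v=[-1.4063 1.4063]
Step 7: x=[5.3048 12.6955] v=[-1.4219 1.4219]
Max displacement = 1.0625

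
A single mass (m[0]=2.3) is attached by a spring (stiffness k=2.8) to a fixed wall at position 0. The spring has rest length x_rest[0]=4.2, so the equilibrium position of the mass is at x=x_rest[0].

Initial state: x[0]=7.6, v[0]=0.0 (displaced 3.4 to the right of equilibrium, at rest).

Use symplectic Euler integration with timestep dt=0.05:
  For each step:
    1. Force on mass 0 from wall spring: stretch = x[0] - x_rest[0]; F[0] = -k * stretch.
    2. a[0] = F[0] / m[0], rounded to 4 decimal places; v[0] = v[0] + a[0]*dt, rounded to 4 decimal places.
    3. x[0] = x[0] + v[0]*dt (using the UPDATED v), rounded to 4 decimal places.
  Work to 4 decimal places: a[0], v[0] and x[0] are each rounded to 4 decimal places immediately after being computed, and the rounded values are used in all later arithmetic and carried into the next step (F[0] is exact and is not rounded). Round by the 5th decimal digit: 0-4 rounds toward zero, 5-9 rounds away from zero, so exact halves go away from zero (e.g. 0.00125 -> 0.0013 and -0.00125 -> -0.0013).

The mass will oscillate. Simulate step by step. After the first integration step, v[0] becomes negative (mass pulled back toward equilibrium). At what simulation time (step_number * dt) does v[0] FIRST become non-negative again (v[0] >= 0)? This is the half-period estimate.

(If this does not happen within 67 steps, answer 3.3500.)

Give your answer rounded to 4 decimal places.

Step 0: x=[7.6000] v=[0.0000]
Step 1: x=[7.5897] v=[-0.2070]
Step 2: x=[7.5690] v=[-0.4133]
Step 3: x=[7.5381] v=[-0.6184]
Step 4: x=[7.4970] v=[-0.8216]
Step 5: x=[7.4459] v=[-1.0223]
Step 6: x=[7.3849] v=[-1.2199]
Step 7: x=[7.3142] v=[-1.4138]
Step 8: x=[7.2340] v=[-1.6034]
Step 9: x=[7.1446] v=[-1.7881]
Step 10: x=[7.0462] v=[-1.9673]
Step 11: x=[6.9392] v=[-2.1405]
Step 12: x=[6.8238] v=[-2.3072]
Step 13: x=[6.7005] v=[-2.4669]
Step 14: x=[6.5695] v=[-2.6191]
Step 15: x=[6.4313] v=[-2.7633]
Step 16: x=[6.2863] v=[-2.8991]
Step 17: x=[6.1350] v=[-3.0261]
Step 18: x=[5.9778] v=[-3.1439]
Step 19: x=[5.8152] v=[-3.2521]
Step 20: x=[5.6477] v=[-3.3504]
Step 21: x=[5.4758] v=[-3.4385]
Step 22: x=[5.3000] v=[-3.5162]
Step 23: x=[5.1208] v=[-3.5832]
Step 24: x=[4.9388] v=[-3.6393]
Step 25: x=[4.7546] v=[-3.6843]
Step 26: x=[4.5687] v=[-3.7181]
Step 27: x=[4.3817] v=[-3.7405]
Step 28: x=[4.1941] v=[-3.7516]
Step 29: x=[4.0065] v=[-3.7512]
Step 30: x=[3.8195] v=[-3.7394]
Step 31: x=[3.6337] v=[-3.7162]
Step 32: x=[3.4496] v=[-3.6817]
Step 33: x=[3.2678] v=[-3.6360]
Step 34: x=[3.0888] v=[-3.5793]
Step 35: x=[2.9132] v=[-3.5117]
Step 36: x=[2.7415] v=[-3.4334]
Step 37: x=[2.5743] v=[-3.3446]
Step 38: x=[2.4120] v=[-3.2456]
Step 39: x=[2.2552] v=[-3.1368]
Step 40: x=[2.1043] v=[-3.0184]
Step 41: x=[1.9598] v=[-2.8908]
Step 42: x=[1.8221] v=[-2.7544]
Step 43: x=[1.6916] v=[-2.6097]
Step 44: x=[1.5688] v=[-2.4570]
Step 45: x=[1.4540] v=[-2.2968]
Step 46: x=[1.3475] v=[-2.1297]
Step 47: x=[1.2497] v=[-1.9561]
Step 48: x=[1.1609] v=[-1.7765]
Step 49: x=[1.0813] v=[-1.5915]
Step 50: x=[1.0112] v=[-1.4017]
Step 51: x=[0.9508] v=[-1.2076]
Step 52: x=[0.9003] v=[-1.0098]
Step 53: x=[0.8599] v=[-0.8090]
Step 54: x=[0.8296] v=[-0.6057]
Step 55: x=[0.8096] v=[-0.4005]
Step 56: x=[0.7999] v=[-0.1941]
Step 57: x=[0.8005] v=[0.0129]
First v>=0 after going negative at step 57, time=2.8500

Answer: 2.8500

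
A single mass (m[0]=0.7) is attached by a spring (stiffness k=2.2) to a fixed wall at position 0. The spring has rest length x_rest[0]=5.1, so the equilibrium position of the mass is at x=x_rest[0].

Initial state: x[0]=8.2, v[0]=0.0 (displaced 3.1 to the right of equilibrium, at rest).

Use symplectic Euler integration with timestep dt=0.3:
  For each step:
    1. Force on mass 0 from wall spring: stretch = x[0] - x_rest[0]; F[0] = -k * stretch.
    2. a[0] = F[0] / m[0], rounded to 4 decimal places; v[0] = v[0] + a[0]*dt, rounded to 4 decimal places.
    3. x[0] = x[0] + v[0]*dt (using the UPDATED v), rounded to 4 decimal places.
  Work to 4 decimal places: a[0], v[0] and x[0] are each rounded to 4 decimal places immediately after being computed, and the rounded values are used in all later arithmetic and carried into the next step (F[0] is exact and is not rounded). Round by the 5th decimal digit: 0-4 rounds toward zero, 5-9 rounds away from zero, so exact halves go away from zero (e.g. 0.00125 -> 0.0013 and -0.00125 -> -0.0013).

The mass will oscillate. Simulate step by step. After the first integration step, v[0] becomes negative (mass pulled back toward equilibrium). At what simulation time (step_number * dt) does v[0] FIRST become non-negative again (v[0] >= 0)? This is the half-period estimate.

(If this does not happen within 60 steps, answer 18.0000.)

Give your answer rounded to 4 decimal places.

Answer: 1.8000

Derivation:
Step 0: x=[8.2000] v=[0.0000]
Step 1: x=[7.3231] v=[-2.9229]
Step 2: x=[5.8174] v=[-5.0190]
Step 3: x=[4.1088] v=[-5.6954]
Step 4: x=[2.6806] v=[-4.7608]
Step 5: x=[1.9367] v=[-2.4797]
Step 6: x=[2.0875] v=[0.5028]
First v>=0 after going negative at step 6, time=1.8000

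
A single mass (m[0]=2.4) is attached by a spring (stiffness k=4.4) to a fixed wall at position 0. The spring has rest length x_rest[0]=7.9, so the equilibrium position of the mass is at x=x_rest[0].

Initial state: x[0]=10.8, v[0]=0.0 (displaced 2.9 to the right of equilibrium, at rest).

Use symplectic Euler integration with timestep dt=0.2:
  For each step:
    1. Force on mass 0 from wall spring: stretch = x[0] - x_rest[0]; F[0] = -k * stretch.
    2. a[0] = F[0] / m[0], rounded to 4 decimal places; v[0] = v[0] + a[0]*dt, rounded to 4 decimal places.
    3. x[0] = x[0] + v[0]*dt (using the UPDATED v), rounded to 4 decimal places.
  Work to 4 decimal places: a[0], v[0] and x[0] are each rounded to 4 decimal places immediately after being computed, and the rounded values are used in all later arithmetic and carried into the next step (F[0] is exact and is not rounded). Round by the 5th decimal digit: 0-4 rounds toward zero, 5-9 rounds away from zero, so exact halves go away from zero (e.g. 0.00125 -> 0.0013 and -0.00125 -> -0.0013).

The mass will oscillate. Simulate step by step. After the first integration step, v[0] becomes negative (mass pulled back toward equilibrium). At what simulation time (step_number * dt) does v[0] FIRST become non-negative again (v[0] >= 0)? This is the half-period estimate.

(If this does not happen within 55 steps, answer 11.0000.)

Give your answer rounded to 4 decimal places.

Step 0: x=[10.8000] v=[0.0000]
Step 1: x=[10.5873] v=[-1.0633]
Step 2: x=[10.1776] v=[-2.0486]
Step 3: x=[9.6009] v=[-2.8837]
Step 4: x=[8.8994] v=[-3.5074]
Step 5: x=[8.1246] v=[-3.8738]
Step 6: x=[7.3334] v=[-3.9562]
Step 7: x=[6.5837] v=[-3.7484]
Step 8: x=[5.9305] v=[-3.2658]
Step 9: x=[5.4218] v=[-2.5436]
Step 10: x=[5.0948] v=[-1.6349]
Step 11: x=[4.9735] v=[-0.6063]
Step 12: x=[5.0669] v=[0.4668]
First v>=0 after going negative at step 12, time=2.4000

Answer: 2.4000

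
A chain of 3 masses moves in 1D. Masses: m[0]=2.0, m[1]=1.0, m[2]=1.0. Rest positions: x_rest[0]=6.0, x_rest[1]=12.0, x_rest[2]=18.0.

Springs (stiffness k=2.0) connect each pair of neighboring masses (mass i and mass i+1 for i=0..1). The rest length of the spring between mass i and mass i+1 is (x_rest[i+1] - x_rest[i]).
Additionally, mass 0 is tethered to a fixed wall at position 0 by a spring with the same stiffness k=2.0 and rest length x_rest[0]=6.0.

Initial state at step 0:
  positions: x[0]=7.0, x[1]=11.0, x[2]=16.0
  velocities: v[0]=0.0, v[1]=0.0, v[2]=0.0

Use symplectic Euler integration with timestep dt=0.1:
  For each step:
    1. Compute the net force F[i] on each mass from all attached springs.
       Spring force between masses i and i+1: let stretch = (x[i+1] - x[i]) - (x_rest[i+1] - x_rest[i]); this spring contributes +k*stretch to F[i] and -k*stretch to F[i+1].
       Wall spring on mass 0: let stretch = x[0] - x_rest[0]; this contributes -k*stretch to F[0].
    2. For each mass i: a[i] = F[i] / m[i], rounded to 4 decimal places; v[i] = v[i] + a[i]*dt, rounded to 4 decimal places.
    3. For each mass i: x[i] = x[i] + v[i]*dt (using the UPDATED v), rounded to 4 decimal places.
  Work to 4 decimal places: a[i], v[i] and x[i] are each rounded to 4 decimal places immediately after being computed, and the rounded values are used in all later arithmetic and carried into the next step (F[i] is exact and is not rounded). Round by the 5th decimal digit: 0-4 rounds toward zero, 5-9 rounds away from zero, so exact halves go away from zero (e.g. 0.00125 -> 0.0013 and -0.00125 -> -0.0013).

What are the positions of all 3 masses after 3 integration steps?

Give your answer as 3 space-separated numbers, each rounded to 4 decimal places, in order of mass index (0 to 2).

Step 0: x=[7.0000 11.0000 16.0000] v=[0.0000 0.0000 0.0000]
Step 1: x=[6.9700 11.0200 16.0200] v=[-0.3000 0.2000 0.2000]
Step 2: x=[6.9108 11.0590 16.0600] v=[-0.5920 0.3900 0.4000]
Step 3: x=[6.8240 11.1151 16.1200] v=[-0.8683 0.5606 0.5998]

Answer: 6.8240 11.1151 16.1200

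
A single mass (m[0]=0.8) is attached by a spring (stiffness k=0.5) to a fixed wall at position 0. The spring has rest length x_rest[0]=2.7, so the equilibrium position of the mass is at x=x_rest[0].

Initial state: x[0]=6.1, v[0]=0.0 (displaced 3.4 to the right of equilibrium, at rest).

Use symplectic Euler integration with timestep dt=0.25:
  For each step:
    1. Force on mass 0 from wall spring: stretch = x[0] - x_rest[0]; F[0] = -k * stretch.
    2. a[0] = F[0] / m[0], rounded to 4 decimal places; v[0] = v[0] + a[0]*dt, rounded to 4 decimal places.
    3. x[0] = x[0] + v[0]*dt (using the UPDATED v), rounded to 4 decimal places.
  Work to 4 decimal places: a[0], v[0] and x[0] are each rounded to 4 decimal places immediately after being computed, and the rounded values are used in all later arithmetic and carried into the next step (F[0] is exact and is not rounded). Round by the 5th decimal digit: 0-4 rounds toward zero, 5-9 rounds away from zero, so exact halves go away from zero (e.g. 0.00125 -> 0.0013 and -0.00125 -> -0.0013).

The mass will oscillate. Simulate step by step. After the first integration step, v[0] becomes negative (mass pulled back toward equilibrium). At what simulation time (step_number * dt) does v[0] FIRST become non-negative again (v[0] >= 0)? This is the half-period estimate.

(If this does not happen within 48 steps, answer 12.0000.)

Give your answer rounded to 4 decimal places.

Step 0: x=[6.1000] v=[0.0000]
Step 1: x=[5.9672] v=[-0.5313]
Step 2: x=[5.7068] v=[-1.0418]
Step 3: x=[5.3289] v=[-1.5116]
Step 4: x=[4.8483] v=[-1.9224]
Step 5: x=[4.2838] v=[-2.2581]
Step 6: x=[3.6574] v=[-2.5056]
Step 7: x=[2.9936] v=[-2.6552]
Step 8: x=[2.3183] v=[-2.7011]
Step 9: x=[1.6579] v=[-2.6415]
Step 10: x=[1.0382] v=[-2.4787]
Step 11: x=[0.4834] v=[-2.2191]
Step 12: x=[0.0152] v=[-1.8728]
Step 13: x=[-0.3481] v=[-1.4533]
Step 14: x=[-0.5924] v=[-0.9770]
Step 15: x=[-0.7081] v=[-0.4626]
Step 16: x=[-0.6906] v=[0.0699]
First v>=0 after going negative at step 16, time=4.0000

Answer: 4.0000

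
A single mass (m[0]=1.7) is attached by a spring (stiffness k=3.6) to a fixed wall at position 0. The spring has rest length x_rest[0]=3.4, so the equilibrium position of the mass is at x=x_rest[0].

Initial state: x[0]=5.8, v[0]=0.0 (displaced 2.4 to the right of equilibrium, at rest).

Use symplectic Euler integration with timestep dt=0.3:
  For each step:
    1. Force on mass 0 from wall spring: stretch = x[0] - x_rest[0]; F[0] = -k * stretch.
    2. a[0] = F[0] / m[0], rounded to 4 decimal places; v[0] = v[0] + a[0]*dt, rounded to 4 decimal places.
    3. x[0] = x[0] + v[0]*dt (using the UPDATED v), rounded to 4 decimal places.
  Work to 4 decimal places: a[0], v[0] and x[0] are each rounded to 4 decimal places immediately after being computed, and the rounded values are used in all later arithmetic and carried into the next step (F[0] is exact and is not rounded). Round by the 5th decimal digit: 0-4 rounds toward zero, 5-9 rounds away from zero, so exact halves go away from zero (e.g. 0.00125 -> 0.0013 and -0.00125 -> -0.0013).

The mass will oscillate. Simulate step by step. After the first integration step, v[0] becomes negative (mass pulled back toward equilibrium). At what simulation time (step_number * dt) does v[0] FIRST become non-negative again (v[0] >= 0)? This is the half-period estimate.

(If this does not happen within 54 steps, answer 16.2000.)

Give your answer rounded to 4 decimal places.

Step 0: x=[5.8000] v=[0.0000]
Step 1: x=[5.3426] v=[-1.5247]
Step 2: x=[4.5150] v=[-2.7588]
Step 3: x=[3.4748] v=[-3.4672]
Step 4: x=[2.4204] v=[-3.5147]
Step 5: x=[1.5527] v=[-2.8924]
Step 6: x=[1.0371] v=[-1.7188]
Step 7: x=[0.9718] v=[-0.2177]
Step 8: x=[1.3693] v=[1.3249]
First v>=0 after going negative at step 8, time=2.4000

Answer: 2.4000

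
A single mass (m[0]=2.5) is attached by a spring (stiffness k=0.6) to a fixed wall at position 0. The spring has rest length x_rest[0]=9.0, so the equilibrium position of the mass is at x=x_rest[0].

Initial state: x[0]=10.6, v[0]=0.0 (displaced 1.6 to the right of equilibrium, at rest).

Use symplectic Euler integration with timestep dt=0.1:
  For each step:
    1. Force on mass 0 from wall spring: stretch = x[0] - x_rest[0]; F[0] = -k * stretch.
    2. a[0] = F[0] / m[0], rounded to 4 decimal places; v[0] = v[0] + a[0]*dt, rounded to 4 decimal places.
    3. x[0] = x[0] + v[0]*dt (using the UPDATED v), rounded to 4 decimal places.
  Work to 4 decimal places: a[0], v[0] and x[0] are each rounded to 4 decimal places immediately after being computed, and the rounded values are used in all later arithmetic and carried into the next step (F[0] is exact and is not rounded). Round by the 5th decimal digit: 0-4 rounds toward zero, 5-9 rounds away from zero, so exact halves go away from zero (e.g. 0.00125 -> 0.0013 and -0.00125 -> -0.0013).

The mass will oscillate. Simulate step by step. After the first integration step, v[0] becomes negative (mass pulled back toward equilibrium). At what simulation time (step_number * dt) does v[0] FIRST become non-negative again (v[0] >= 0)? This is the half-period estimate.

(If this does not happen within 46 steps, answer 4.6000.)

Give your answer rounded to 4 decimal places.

Answer: 4.6000

Derivation:
Step 0: x=[10.6000] v=[0.0000]
Step 1: x=[10.5962] v=[-0.0384]
Step 2: x=[10.5885] v=[-0.0767]
Step 3: x=[10.5770] v=[-0.1148]
Step 4: x=[10.5617] v=[-0.1527]
Step 5: x=[10.5427] v=[-0.1902]
Step 6: x=[10.5200] v=[-0.2272]
Step 7: x=[10.4936] v=[-0.2637]
Step 8: x=[10.4636] v=[-0.2996]
Step 9: x=[10.4301] v=[-0.3347]
Step 10: x=[10.3932] v=[-0.3690]
Step 11: x=[10.3530] v=[-0.4024]
Step 12: x=[10.3095] v=[-0.4349]
Step 13: x=[10.2629] v=[-0.4663]
Step 14: x=[10.2132] v=[-0.4966]
Step 15: x=[10.1606] v=[-0.5257]
Step 16: x=[10.1052] v=[-0.5536]
Step 17: x=[10.0472] v=[-0.5801]
Step 18: x=[9.9867] v=[-0.6052]
Step 19: x=[9.9238] v=[-0.6289]
Step 20: x=[9.8587] v=[-0.6511]
Step 21: x=[9.7915] v=[-0.6717]
Step 22: x=[9.7224] v=[-0.6907]
Step 23: x=[9.6516] v=[-0.7080]
Step 24: x=[9.5792] v=[-0.7236]
Step 25: x=[9.5055] v=[-0.7375]
Step 26: x=[9.4305] v=[-0.7496]
Step 27: x=[9.3545] v=[-0.7599]
Step 28: x=[9.2777] v=[-0.7684]
Step 29: x=[9.2002] v=[-0.7751]
Step 30: x=[9.1222] v=[-0.7799]
Step 31: x=[9.0439] v=[-0.7828]
Step 32: x=[8.9655] v=[-0.7839]
Step 33: x=[8.8872] v=[-0.7831]
Step 34: x=[8.8092] v=[-0.7804]
Step 35: x=[8.7316] v=[-0.7758]
Step 36: x=[8.6547] v=[-0.7694]
Step 37: x=[8.5786] v=[-0.7611]
Step 38: x=[8.5035] v=[-0.7510]
Step 39: x=[8.4296] v=[-0.7391]
Step 40: x=[8.3571] v=[-0.7254]
Step 41: x=[8.2861] v=[-0.7100]
Step 42: x=[8.2168] v=[-0.6929]
Step 43: x=[8.1494] v=[-0.6741]
Step 44: x=[8.0840] v=[-0.6537]
Step 45: x=[8.0208] v=[-0.6317]
Step 46: x=[7.9600] v=[-0.6082]
v[0] did not become non-negative within 46 steps; using fallback time=4.6000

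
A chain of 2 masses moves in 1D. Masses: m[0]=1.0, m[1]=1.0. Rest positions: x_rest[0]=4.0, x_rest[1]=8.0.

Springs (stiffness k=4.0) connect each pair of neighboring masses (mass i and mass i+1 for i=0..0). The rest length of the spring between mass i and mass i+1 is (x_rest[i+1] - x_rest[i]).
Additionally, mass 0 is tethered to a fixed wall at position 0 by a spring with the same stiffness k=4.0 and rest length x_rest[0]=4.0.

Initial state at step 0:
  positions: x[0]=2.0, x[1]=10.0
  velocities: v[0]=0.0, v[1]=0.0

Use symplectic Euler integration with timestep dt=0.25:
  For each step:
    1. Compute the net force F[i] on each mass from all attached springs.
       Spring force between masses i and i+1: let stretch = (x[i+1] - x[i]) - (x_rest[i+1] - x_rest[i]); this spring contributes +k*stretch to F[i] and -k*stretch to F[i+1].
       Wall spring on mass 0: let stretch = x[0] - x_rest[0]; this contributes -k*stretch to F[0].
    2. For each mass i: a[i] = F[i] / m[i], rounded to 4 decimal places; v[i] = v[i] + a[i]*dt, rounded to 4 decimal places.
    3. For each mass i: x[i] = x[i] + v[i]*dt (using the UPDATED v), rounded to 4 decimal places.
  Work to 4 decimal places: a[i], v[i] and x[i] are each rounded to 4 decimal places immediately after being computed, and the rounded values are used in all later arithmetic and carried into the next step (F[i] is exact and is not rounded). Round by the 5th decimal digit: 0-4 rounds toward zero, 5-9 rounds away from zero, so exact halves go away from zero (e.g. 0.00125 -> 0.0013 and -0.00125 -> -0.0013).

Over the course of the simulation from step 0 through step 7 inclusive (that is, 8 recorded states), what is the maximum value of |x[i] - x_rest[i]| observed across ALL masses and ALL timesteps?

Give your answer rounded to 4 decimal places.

Answer: 2.7961

Derivation:
Step 0: x=[2.0000 10.0000] v=[0.0000 0.0000]
Step 1: x=[3.5000 9.0000] v=[6.0000 -4.0000]
Step 2: x=[5.5000 7.6250] v=[8.0000 -5.5000]
Step 3: x=[6.6563 6.7188] v=[4.6250 -3.6250]
Step 4: x=[6.1641 6.7969] v=[-1.9688 0.3125]
Step 5: x=[4.2891 7.7168] v=[-7.5001 3.6797]
Step 6: x=[2.1987 8.7798] v=[-8.3615 4.2520]
Step 7: x=[1.2039 9.1975] v=[-3.9791 1.6709]
Max displacement = 2.7961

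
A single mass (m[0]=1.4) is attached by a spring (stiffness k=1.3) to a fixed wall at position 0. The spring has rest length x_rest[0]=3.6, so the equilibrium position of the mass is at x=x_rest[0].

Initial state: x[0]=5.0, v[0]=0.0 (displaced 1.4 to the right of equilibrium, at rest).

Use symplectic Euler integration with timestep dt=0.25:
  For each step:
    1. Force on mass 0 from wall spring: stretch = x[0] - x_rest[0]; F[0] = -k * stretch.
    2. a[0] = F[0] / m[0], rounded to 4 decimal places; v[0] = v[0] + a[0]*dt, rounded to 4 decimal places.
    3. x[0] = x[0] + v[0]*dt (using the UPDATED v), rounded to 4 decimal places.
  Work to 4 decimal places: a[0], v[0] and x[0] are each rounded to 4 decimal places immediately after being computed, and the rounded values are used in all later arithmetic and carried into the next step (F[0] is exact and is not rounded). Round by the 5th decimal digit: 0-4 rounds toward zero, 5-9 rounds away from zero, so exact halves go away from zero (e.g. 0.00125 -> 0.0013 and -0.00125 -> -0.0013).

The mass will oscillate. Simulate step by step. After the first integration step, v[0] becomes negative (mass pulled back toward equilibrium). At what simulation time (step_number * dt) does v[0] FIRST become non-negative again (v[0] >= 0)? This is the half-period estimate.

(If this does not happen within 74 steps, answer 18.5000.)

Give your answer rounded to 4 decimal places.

Answer: 3.5000

Derivation:
Step 0: x=[5.0000] v=[0.0000]
Step 1: x=[4.9188] v=[-0.3250]
Step 2: x=[4.7610] v=[-0.6312]
Step 3: x=[4.5358] v=[-0.9007]
Step 4: x=[4.2563] v=[-1.1180]
Step 5: x=[3.9387] v=[-1.2704]
Step 6: x=[3.6015] v=[-1.3490]
Step 7: x=[3.2642] v=[-1.3494]
Step 8: x=[2.9463] v=[-1.2715]
Step 9: x=[2.6664] v=[-1.1198]
Step 10: x=[2.4406] v=[-0.9031]
Step 11: x=[2.2821] v=[-0.6340]
Step 12: x=[2.2001] v=[-0.3281]
Step 13: x=[2.1993] v=[-0.0031]
Step 14: x=[2.2798] v=[0.3221]
First v>=0 after going negative at step 14, time=3.5000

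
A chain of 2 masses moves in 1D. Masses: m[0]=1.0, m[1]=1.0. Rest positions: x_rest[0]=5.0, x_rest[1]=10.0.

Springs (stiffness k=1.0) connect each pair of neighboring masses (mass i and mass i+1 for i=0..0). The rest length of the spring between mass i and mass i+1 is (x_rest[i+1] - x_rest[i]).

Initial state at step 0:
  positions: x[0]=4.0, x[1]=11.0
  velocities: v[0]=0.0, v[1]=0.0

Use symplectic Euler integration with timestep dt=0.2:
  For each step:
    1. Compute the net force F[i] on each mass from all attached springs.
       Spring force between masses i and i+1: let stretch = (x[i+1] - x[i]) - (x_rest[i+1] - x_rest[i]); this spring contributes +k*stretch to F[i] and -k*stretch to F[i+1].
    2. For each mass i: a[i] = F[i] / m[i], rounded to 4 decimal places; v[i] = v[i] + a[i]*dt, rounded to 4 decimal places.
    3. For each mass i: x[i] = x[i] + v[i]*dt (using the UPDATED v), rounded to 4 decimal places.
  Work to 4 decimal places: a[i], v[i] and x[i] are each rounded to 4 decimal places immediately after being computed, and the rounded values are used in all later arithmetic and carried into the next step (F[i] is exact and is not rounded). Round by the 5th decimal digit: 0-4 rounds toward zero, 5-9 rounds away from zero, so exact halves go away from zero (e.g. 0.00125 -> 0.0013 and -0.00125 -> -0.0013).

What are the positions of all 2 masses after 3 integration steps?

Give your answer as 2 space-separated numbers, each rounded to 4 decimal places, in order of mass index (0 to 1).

Step 0: x=[4.0000 11.0000] v=[0.0000 0.0000]
Step 1: x=[4.0800 10.9200] v=[0.4000 -0.4000]
Step 2: x=[4.2336 10.7664] v=[0.7680 -0.7680]
Step 3: x=[4.4485 10.5515] v=[1.0746 -1.0746]

Answer: 4.4485 10.5515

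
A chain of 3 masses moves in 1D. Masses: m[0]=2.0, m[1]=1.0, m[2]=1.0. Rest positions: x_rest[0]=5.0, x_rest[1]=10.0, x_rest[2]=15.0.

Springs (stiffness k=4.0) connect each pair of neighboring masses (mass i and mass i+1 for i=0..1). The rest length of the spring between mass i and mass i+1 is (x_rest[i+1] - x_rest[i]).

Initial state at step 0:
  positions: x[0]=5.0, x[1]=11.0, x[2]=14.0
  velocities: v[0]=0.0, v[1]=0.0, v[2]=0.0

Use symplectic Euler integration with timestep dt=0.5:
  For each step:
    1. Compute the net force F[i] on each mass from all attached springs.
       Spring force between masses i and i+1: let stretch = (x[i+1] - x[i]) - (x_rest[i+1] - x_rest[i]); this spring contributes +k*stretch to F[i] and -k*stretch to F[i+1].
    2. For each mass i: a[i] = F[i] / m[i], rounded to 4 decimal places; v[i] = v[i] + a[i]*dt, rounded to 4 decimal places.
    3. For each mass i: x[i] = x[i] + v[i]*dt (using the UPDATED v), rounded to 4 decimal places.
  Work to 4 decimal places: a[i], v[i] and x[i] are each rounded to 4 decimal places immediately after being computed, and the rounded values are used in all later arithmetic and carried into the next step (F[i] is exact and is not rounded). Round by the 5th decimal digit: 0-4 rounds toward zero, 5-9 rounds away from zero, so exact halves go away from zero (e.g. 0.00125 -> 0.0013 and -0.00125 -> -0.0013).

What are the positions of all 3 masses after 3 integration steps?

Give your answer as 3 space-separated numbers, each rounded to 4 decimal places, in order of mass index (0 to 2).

Answer: 4.3750 11.7500 14.5000

Derivation:
Step 0: x=[5.0000 11.0000 14.0000] v=[0.0000 0.0000 0.0000]
Step 1: x=[5.5000 8.0000 16.0000] v=[1.0000 -6.0000 4.0000]
Step 2: x=[4.7500 10.5000 15.0000] v=[-1.5000 5.0000 -2.0000]
Step 3: x=[4.3750 11.7500 14.5000] v=[-0.7500 2.5000 -1.0000]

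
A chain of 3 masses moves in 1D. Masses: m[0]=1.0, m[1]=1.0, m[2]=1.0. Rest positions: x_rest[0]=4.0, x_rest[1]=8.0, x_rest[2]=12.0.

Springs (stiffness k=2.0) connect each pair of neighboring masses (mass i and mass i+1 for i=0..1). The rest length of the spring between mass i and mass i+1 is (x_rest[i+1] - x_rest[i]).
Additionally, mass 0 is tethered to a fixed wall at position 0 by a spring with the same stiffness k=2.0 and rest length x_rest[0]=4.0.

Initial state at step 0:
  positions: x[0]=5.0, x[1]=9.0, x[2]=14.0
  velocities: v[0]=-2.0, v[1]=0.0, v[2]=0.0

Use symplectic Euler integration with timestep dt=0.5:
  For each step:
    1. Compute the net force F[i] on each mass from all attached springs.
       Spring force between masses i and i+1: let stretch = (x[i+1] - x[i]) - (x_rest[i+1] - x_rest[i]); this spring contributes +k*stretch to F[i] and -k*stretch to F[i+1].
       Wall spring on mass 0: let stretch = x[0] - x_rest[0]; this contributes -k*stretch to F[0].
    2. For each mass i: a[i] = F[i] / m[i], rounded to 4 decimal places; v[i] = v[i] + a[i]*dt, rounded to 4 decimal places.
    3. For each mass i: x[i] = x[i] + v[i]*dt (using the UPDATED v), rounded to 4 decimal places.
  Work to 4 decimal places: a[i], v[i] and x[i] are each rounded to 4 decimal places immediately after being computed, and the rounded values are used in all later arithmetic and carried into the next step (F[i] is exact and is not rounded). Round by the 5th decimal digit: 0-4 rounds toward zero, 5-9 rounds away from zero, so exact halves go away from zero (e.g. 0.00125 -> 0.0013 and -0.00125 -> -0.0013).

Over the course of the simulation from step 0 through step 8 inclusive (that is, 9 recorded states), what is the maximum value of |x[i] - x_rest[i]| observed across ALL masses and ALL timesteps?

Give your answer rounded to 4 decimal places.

Answer: 2.6835

Derivation:
Step 0: x=[5.0000 9.0000 14.0000] v=[-2.0000 0.0000 0.0000]
Step 1: x=[3.5000 9.5000 13.5000] v=[-3.0000 1.0000 -1.0000]
Step 2: x=[3.2500 9.0000 13.0000] v=[-0.5000 -1.0000 -1.0000]
Step 3: x=[4.2500 7.6250 12.5000] v=[2.0000 -2.7500 -1.0000]
Step 4: x=[4.8125 7.0000 11.5625] v=[1.1250 -1.2500 -1.8750]
Step 5: x=[4.0625 7.5625 10.3438] v=[-1.5000 1.1250 -2.4375]
Step 6: x=[3.0313 7.7657 9.7344] v=[-2.0625 0.4063 -1.2188]
Step 7: x=[2.8516 6.5860 10.1407] v=[-0.3594 -2.3594 0.8125]
Step 8: x=[3.1133 5.3165 10.7696] v=[0.5234 -2.5391 1.2578]
Max displacement = 2.6835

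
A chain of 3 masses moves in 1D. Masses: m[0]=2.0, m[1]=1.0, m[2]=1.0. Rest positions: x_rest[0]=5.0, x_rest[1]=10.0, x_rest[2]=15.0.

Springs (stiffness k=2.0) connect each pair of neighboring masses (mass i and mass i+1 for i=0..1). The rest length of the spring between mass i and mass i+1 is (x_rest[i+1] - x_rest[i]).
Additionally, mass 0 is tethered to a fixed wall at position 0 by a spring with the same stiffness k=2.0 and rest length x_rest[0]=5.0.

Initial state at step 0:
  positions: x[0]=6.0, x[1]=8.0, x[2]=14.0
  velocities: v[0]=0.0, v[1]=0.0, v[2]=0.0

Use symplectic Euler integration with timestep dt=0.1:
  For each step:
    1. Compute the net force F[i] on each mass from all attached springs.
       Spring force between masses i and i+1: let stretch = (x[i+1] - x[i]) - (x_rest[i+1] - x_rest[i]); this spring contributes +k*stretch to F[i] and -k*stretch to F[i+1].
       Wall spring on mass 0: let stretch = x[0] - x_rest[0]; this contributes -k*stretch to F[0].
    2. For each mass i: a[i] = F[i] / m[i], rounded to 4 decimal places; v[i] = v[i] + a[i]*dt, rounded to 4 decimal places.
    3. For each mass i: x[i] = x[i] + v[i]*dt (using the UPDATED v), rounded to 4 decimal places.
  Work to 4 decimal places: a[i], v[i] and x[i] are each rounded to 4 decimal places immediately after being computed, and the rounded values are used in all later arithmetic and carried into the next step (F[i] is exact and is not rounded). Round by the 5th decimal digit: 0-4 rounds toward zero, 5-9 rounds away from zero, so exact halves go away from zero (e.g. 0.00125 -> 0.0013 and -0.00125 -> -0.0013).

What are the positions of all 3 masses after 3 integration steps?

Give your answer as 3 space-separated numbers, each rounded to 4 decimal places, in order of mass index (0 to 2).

Answer: 5.7679 8.4583 13.8899

Derivation:
Step 0: x=[6.0000 8.0000 14.0000] v=[0.0000 0.0000 0.0000]
Step 1: x=[5.9600 8.0800 13.9800] v=[-0.4000 0.8000 -0.2000]
Step 2: x=[5.8816 8.2356 13.9420] v=[-0.7840 1.5560 -0.3800]
Step 3: x=[5.7679 8.4583 13.8899] v=[-1.1368 2.2265 -0.5213]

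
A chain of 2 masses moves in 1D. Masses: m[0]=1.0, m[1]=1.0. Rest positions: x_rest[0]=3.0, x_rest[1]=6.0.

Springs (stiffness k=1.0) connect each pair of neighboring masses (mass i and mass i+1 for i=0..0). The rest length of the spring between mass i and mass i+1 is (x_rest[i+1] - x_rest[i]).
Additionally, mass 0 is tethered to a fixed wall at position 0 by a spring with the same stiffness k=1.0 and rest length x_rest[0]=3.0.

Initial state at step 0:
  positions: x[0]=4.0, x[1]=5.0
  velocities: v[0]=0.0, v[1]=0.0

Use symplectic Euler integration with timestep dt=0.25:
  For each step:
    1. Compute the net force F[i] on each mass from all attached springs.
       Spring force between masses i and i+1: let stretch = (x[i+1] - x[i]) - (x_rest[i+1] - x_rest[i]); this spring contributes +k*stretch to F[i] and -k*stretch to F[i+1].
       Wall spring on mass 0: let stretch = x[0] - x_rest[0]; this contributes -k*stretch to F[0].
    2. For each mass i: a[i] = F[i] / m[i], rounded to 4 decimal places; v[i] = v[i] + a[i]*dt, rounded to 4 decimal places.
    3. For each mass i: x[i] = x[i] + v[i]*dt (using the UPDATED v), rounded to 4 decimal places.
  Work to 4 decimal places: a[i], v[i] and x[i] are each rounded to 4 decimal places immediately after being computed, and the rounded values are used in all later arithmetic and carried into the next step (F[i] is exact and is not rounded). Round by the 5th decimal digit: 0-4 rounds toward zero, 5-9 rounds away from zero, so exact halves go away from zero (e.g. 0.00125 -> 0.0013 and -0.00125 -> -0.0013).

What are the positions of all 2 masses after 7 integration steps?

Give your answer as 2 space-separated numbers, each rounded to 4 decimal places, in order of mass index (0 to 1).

Answer: 1.7406 6.6255

Derivation:
Step 0: x=[4.0000 5.0000] v=[0.0000 0.0000]
Step 1: x=[3.8125 5.1250] v=[-0.7500 0.5000]
Step 2: x=[3.4688 5.3555] v=[-1.3750 0.9219]
Step 3: x=[3.0262 5.6556] v=[-1.7705 1.2002]
Step 4: x=[2.5588 5.9788] v=[-1.8697 1.2929]
Step 5: x=[2.1452 6.2758] v=[-1.6544 1.1879]
Step 6: x=[1.8557 6.5021] v=[-1.1581 0.9053]
Step 7: x=[1.7406 6.6255] v=[-0.4604 0.4937]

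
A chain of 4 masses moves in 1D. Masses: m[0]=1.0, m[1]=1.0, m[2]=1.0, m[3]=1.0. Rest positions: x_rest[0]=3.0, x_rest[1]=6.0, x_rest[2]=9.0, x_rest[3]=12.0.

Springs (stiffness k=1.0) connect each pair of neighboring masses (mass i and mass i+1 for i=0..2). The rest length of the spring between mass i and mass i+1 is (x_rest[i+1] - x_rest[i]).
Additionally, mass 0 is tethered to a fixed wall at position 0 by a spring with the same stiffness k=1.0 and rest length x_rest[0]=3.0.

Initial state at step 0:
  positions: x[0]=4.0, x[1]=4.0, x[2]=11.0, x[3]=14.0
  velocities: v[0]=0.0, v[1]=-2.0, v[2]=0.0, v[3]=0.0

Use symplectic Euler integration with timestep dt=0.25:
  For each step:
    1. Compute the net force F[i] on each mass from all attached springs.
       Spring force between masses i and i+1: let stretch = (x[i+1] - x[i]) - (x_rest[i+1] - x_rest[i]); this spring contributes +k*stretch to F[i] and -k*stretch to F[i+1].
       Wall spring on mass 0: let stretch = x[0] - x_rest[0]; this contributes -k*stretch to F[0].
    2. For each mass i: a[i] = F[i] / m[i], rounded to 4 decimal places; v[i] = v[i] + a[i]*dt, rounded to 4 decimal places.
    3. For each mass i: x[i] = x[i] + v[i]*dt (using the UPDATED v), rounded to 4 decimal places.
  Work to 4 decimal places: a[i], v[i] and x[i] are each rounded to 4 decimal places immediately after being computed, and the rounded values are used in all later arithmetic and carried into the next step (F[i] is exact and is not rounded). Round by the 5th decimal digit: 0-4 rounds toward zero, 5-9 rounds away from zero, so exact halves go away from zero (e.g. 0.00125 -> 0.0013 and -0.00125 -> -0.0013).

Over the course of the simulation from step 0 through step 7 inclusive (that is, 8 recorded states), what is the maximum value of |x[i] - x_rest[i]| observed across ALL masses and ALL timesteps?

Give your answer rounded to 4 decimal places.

Answer: 2.0625

Derivation:
Step 0: x=[4.0000 4.0000 11.0000 14.0000] v=[0.0000 -2.0000 0.0000 0.0000]
Step 1: x=[3.7500 3.9375 10.7500 14.0000] v=[-1.0000 -0.2500 -1.0000 0.0000]
Step 2: x=[3.2774 4.2891 10.2774 13.9844] v=[-1.8906 1.4063 -1.8906 -0.0625]
Step 3: x=[2.6632 4.9517 9.6622 13.9246] v=[-2.4570 2.6505 -2.4609 -0.2393]
Step 4: x=[2.0255 5.7657 9.0190 13.7859] v=[-2.5507 3.2560 -2.5729 -0.5549]
Step 5: x=[1.4950 6.5493 8.4704 13.5368] v=[-2.1220 3.1343 -2.1945 -0.9966]
Step 6: x=[1.1870 7.1371 8.1184 13.1585] v=[-1.2322 2.3510 -1.4082 -1.5132]
Step 7: x=[1.1767 7.4143 8.0200 12.6527] v=[-0.0414 1.1088 -0.3935 -2.0232]
Max displacement = 2.0625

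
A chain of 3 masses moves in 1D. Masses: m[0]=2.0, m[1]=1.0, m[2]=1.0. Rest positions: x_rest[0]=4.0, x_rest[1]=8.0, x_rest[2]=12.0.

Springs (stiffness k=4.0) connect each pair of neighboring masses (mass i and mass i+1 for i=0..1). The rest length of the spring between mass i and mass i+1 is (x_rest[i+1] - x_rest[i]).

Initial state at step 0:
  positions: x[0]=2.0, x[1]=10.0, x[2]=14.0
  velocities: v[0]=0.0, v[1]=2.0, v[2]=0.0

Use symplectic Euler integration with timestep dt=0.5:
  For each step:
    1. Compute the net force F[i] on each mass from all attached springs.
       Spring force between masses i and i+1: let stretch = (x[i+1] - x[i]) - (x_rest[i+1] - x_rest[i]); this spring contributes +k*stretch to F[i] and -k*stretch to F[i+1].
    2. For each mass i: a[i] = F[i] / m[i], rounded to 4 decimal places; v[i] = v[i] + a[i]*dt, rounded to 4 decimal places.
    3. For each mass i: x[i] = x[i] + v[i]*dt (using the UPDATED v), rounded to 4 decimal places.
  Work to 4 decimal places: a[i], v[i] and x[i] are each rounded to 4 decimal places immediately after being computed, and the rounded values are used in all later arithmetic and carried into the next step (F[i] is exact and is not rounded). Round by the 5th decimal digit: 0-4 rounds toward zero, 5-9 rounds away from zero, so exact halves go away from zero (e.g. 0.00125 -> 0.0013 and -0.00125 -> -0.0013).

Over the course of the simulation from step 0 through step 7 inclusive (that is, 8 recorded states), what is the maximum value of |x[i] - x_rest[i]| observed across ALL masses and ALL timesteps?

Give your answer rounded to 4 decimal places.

Answer: 4.9375

Derivation:
Step 0: x=[2.0000 10.0000 14.0000] v=[0.0000 2.0000 0.0000]
Step 1: x=[4.0000 7.0000 14.0000] v=[4.0000 -6.0000 0.0000]
Step 2: x=[5.5000 8.0000 11.0000] v=[3.0000 2.0000 -6.0000]
Step 3: x=[6.2500 9.5000 9.0000] v=[1.5000 3.0000 -4.0000]
Step 4: x=[6.6250 7.2500 11.5000] v=[0.7500 -4.5000 5.0000]
Step 5: x=[5.3125 8.6250 13.7500] v=[-2.6250 2.7500 4.5000]
Step 6: x=[3.6563 11.8125 14.8750] v=[-3.3125 6.3750 2.2500]
Step 7: x=[4.0782 9.9063 16.9375] v=[0.8437 -3.8124 4.1250]
Max displacement = 4.9375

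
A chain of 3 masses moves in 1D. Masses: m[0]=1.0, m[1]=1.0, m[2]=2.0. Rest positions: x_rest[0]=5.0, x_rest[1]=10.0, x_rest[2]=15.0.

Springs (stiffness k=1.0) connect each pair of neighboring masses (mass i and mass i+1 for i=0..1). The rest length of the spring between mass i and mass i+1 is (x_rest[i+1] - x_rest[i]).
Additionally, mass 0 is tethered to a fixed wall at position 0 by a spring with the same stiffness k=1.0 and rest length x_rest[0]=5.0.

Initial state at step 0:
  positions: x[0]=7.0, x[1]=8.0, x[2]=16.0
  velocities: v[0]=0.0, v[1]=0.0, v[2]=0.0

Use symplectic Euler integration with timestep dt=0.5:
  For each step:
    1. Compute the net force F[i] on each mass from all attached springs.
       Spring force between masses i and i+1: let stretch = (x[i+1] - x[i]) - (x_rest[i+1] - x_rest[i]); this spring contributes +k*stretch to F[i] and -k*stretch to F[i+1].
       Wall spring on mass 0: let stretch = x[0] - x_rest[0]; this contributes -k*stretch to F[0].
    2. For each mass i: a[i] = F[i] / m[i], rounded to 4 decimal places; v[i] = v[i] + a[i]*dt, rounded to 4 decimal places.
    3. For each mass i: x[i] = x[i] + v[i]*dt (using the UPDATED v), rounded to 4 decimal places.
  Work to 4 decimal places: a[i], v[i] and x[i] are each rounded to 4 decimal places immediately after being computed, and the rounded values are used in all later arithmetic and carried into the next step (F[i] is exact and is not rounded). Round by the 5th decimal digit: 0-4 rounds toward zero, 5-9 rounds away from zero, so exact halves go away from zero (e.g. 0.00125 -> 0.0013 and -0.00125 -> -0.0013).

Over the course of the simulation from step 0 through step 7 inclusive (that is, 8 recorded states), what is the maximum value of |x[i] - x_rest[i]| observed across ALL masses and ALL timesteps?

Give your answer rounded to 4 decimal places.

Answer: 2.8165

Derivation:
Step 0: x=[7.0000 8.0000 16.0000] v=[0.0000 0.0000 0.0000]
Step 1: x=[5.5000 9.7500 15.6250] v=[-3.0000 3.5000 -0.7500]
Step 2: x=[3.6875 11.9063 15.1406] v=[-3.6250 4.3125 -0.9688]
Step 3: x=[3.0078 12.8165 14.8769] v=[-1.3594 1.8203 -0.5274]
Step 4: x=[4.0284 11.7896 14.9807] v=[2.0411 -2.0539 0.2075]
Step 5: x=[5.9822 9.6201 15.3106] v=[3.9075 -4.3390 0.6598]
Step 6: x=[7.3499 7.9638 15.5542] v=[2.7354 -3.3127 0.4872]
Step 7: x=[7.0336 8.0516 15.4740] v=[-0.6326 0.1756 -0.1604]
Max displacement = 2.8165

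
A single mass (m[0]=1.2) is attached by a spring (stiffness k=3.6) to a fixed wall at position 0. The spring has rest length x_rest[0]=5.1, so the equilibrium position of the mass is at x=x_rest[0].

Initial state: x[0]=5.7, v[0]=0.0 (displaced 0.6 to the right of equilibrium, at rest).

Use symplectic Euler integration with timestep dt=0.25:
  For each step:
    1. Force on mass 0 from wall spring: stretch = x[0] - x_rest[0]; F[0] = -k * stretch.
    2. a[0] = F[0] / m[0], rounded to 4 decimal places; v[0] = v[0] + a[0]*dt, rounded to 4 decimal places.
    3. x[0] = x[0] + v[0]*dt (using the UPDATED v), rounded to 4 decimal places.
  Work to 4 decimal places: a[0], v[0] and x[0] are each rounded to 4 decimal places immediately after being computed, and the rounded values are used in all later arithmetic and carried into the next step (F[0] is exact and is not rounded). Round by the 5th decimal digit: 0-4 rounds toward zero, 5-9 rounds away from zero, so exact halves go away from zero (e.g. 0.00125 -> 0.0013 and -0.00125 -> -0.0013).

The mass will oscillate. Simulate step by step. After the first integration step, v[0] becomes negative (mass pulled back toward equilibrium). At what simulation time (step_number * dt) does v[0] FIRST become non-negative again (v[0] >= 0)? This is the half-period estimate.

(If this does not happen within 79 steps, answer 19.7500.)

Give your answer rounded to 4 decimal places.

Step 0: x=[5.7000] v=[0.0000]
Step 1: x=[5.5875] v=[-0.4500]
Step 2: x=[5.3836] v=[-0.8156]
Step 3: x=[5.1265] v=[-1.0283]
Step 4: x=[4.8645] v=[-1.0482]
Step 5: x=[4.6466] v=[-0.8716]
Step 6: x=[4.5137] v=[-0.5316]
Step 7: x=[4.4907] v=[-0.0919]
Step 8: x=[4.5820] v=[0.3651]
First v>=0 after going negative at step 8, time=2.0000

Answer: 2.0000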